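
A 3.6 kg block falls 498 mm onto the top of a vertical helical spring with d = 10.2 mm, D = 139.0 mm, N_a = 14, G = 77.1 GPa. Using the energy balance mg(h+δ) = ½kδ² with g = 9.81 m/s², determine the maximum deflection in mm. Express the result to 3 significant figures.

k = Gd⁴/(8D³N_a) = (77.1×10³)(10.2⁴)/(8·139.0³·14) = 2.7746 N/mm
W = mg = 3.6 × 9.81 = 35.316 N
½kδ² − Wδ − Wh = 0 → δ = (W + √(W² + 2kWh))/k
δ = (35.316 + √(1247.2 + 97594.1))/2.7746 = (35.316 + 314.39)/2.7746 = 126.04 mm

126 mm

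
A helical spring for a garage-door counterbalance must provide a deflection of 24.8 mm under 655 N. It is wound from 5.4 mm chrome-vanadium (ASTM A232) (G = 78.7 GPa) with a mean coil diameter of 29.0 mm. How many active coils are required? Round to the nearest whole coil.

13

Required rate k = F/δ = 655/24.8 = 26.411 N/mm
N_a = Gd⁴/(8D³k) = (78.7×10³ × 5.4⁴)/(8 × 29.0³ × 26.411)
    = 6.69191e+07 / 5.15316e+06 = 12.99 → 13 coils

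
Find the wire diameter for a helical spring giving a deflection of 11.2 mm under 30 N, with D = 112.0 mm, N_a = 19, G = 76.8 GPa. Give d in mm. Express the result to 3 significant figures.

9.29 mm

Required rate k = F/δ = 30/11.2 = 2.6786 N/mm
d = (8D³N_a·k / G)^(1/4) = (8·112.0³·19·2.6786 / (76.8×10³))^0.25
  = (7448)^0.25 = 9.2899 mm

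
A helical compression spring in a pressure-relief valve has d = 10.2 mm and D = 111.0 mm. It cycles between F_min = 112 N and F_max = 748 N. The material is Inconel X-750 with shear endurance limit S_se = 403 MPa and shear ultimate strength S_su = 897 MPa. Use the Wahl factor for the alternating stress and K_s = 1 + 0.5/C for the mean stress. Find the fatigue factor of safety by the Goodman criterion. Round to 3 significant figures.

2.69

C = D/d = 111.0/10.2 = 10.8824; K_W = (4C−1)/(4C−4)+0.615/C = 1.1324; K_s = 1+0.5/C = 1.0459
F_a = (F_max−F_min)/2 = 318 N; F_m = (F_max+F_min)/2 = 430 N
τ_a = K_W·8F_aD/(πd³) = 1.1324 × 84.701 = 95.916 MPa
τ_m = K_s·8F_mD/(πd³) = 1.0459 × 114.53 = 119.8 MPa
Goodman: 1/n_f = τ_a/S_se + τ_m/S_su = 95.916/403 + 119.8/897 = 0.23801 + 0.13355 = 0.37156
n_f = 1/0.37156 = 2.691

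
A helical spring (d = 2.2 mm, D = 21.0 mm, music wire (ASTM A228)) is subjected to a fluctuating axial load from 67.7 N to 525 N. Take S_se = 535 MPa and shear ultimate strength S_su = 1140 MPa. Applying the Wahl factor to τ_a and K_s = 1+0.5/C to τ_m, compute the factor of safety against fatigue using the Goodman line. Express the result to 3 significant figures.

0.260

C = D/d = 21.0/2.2 = 9.5455; K_W = (4C−1)/(4C−4)+0.615/C = 1.1522; K_s = 1+0.5/C = 1.0524
F_a = (F_max−F_min)/2 = 228.65 N; F_m = (F_max+F_min)/2 = 296.35 N
τ_a = K_W·8F_aD/(πd³) = 1.1522 × 1148.3 = 1323.1 MPa
τ_m = K_s·8F_mD/(πd³) = 1.0524 × 1488.3 = 1566.3 MPa
Goodman: 1/n_f = τ_a/S_se + τ_m/S_su = 1323.1/535 + 1566.3/1140 = 2.47306 + 1.37393 = 3.847
n_f = 1/3.847 = 0.2599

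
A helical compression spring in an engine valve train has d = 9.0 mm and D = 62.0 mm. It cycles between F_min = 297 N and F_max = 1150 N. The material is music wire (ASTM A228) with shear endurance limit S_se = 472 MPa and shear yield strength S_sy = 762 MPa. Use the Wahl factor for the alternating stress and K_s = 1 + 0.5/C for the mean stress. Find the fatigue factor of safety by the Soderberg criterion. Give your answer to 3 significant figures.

C = D/d = 62.0/9.0 = 6.8889; K_W = (4C−1)/(4C−4)+0.615/C = 1.2166; K_s = 1+0.5/C = 1.0726
F_a = (F_max−F_min)/2 = 426.5 N; F_m = (F_max+F_min)/2 = 723.5 N
τ_a = K_W·8F_aD/(πd³) = 1.2166 × 92.368 = 112.38 MPa
τ_m = K_s·8F_mD/(πd³) = 1.0726 × 156.69 = 168.06 MPa
Soderberg: 1/n_f = τ_a/S_se + τ_m/S_sy = 112.38/472 + 168.06/762 = 0.23809 + 0.22056 = 0.45865
n_f = 1/0.45865 = 2.18

2.18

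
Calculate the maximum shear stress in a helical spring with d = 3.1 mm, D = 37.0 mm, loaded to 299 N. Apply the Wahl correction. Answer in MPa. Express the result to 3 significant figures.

1060 MPa

Spring index C = D/d = 37.0/3.1 = 11.9355
K_W = (4C−1)/(4C−4) + 0.615/C = 46.742/43.742 + 0.0515 = 1.1201
τ₀ = 8FD/(πd³) = 8·299·37.0/(π·3.1³) = 88504/93.591 = 945.64 MPa
τ_max = K·τ₀ = 1.1201 × 945.64 = 1059.2 MPa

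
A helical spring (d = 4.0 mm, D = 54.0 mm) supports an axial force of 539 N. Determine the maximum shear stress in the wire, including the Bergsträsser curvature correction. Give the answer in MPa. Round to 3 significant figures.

Spring index C = D/d = 54.0/4.0 = 13.5000
K_B = (4C+2)/(4C−3) = 56.000/51.000 = 1.0980
τ₀ = 8FD/(πd³) = 8·539·54.0/(π·4.0³) = 232848/201.06 = 1158.1 MPa
τ_max = K·τ₀ = 1.0980 × 1158.1 = 1271.6 MPa

1270 MPa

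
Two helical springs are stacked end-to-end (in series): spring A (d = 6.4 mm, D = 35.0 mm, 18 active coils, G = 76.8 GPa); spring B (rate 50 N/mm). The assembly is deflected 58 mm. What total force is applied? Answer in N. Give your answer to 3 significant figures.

k_A = Gd⁴/(8D³N_a) = (76.8×10³)(6.4⁴)/(8·35.0³·18) = 20.87 N/mm
Series: 1/k_eq = 1/20.87 + 1/50 = 0.067917; k_eq = 14.724 N/mm
F = k_eq·δ = 14.724·58 = 853.99 N

854 N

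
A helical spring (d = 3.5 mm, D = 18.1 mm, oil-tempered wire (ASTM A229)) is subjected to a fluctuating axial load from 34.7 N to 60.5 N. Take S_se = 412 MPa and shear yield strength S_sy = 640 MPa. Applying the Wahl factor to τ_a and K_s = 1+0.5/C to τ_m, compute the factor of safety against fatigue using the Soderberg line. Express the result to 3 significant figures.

7.61

C = D/d = 18.1/3.5 = 5.1714; K_W = (4C−1)/(4C−4)+0.615/C = 1.2987; K_s = 1+0.5/C = 1.0967
F_a = (F_max−F_min)/2 = 12.9 N; F_m = (F_max+F_min)/2 = 47.6 N
τ_a = K_W·8F_aD/(πd³) = 1.2987 × 13.868 = 18.01 MPa
τ_m = K_s·8F_mD/(πd³) = 1.0967 × 51.171 = 56.118 MPa
Soderberg: 1/n_f = τ_a/S_se + τ_m/S_sy = 18.01/412 + 56.118/640 = 0.04371 + 0.08768 = 0.1314
n_f = 1/0.1314 = 7.61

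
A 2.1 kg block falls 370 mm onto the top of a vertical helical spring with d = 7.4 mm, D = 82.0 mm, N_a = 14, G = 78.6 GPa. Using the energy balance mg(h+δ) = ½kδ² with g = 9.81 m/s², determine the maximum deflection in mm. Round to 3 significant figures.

k = Gd⁴/(8D³N_a) = (78.6×10³)(7.4⁴)/(8·82.0³·14) = 3.8167 N/mm
W = mg = 2.1 × 9.81 = 20.601 N
½kδ² − Wδ − Wh = 0 → δ = (W + √(W² + 2kWh))/k
δ = (20.601 + √(424.4 + 58184.8))/3.8167 = (20.601 + 242.09)/3.8167 = 68.827 mm

68.8 mm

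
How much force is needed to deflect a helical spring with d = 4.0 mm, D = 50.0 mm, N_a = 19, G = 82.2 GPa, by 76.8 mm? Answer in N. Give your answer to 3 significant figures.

85.1 N

k = Gd⁴/(8D³N_a) = (82.2×10³)(4.0⁴)/(8·50.0³·19) = 1.1075 N/mm
F = k·δ = 1.1075 × 76.8 = 85.059 N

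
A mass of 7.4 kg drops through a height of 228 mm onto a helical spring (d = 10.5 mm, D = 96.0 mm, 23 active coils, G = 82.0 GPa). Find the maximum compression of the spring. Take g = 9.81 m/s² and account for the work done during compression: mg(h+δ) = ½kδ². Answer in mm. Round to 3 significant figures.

86.3 mm

k = Gd⁴/(8D³N_a) = (82.0×10³)(10.5⁴)/(8·96.0³·23) = 6.1227 N/mm
W = mg = 7.4 × 9.81 = 72.594 N
½kδ² − Wδ − Wh = 0 → δ = (W + √(W² + 2kWh))/k
δ = (72.594 + √(5269.9 + 202677))/6.1227 = (72.594 + 456.01)/6.1227 = 86.336 mm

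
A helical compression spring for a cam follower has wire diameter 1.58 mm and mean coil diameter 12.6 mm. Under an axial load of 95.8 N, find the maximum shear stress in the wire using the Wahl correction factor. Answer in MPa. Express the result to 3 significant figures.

Spring index C = D/d = 12.6/1.58 = 7.9747
K_W = (4C−1)/(4C−4) + 0.615/C = 30.899/27.899 + 0.0771 = 1.1847
τ₀ = 8FD/(πd³) = 8·95.8·12.6/(π·1.58³) = 9656.64/12.391 = 779.3 MPa
τ_max = K·τ₀ = 1.1847 × 779.3 = 923.2 MPa

923 MPa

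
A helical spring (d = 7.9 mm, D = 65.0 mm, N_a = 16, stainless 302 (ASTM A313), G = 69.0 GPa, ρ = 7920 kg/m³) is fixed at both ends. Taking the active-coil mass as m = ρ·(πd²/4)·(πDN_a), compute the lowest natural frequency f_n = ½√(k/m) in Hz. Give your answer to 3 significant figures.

k = Gd⁴/(8D³N_a) = (69.0×10³)(7.9⁴)/(8·65.0³·16) = 7.6455 N/mm = 7645.5 N/m
Wire length L = πDN_a = π·65.0·16 = 3267.3 mm
m = ρ·(πd²/4)·L = 7920 × 49.017×10⁻⁶ m² × 3.2673 m = 1.2684 kg
f_n = ½√(k/m) = 0.5·√(7645.5/1.2684) = 0.5·√(6027.7) = 38.819 Hz

38.8 Hz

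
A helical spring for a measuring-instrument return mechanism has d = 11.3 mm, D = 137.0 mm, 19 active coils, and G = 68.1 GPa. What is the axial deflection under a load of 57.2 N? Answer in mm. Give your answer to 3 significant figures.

20.1 mm

k = Gd⁴/(8D³N_a) = (68.1×10³)(11.3⁴)/(8·137.0³·19) = 2.8409 N/mm
δ = F/k = 57.2 / 2.8409 = 20.134 mm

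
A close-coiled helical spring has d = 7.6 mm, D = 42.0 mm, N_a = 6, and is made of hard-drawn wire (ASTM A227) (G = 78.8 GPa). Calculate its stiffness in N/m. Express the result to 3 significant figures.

73900 N/m

k = Gd⁴/(8D³N_a) = (78.8×10³ × 7.6⁴) / (8 × 42.0³ × 6)
  = 2.62894e+08 / 3.55622e+06 = 73.925 N/mm = 73925 N/m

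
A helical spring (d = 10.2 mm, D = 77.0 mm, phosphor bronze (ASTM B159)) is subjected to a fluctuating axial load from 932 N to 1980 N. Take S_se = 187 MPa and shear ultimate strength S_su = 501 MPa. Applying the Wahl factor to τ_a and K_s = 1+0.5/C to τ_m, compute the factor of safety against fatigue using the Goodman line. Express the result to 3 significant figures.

C = D/d = 77.0/10.2 = 7.5490; K_W = (4C−1)/(4C−4)+0.615/C = 1.1960; K_s = 1+0.5/C = 1.0662
F_a = (F_max−F_min)/2 = 524 N; F_m = (F_max+F_min)/2 = 1456 N
τ_a = K_W·8F_aD/(πd³) = 1.1960 × 96.819 = 115.79 MPa
τ_m = K_s·8F_mD/(πd³) = 1.0662 × 269.02 = 286.84 MPa
Goodman: 1/n_f = τ_a/S_se + τ_m/S_su = 115.79/187 + 286.84/501 = 0.61922 + 0.57254 = 1.1918
n_f = 1/1.1918 = 0.8391

0.839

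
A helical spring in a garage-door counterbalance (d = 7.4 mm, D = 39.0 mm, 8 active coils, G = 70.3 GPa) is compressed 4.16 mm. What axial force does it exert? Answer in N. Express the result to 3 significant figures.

231 N

k = Gd⁴/(8D³N_a) = (70.3×10³)(7.4⁴)/(8·39.0³·8) = 55.528 N/mm
F = k·δ = 55.528 × 4.16 = 230.99 N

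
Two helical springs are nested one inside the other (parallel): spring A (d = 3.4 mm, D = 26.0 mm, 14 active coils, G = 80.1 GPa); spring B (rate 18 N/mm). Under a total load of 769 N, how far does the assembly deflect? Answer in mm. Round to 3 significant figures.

32.8 mm

k_A = Gd⁴/(8D³N_a) = (80.1×10³)(3.4⁴)/(8·26.0³·14) = 5.4376 N/mm
Parallel: k_eq = 5.4376 + 18 = 23.438 N/mm
δ = F/k_eq = 769/23.438 = 32.81 mm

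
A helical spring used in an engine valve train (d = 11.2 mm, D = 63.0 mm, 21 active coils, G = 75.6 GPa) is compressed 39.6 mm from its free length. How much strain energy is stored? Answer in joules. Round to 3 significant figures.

k = Gd⁴/(8D³N_a) = (75.6×10³)(11.2⁴)/(8·63.0³·21) = 28.318 N/mm
U = ½kδ² = 0.5 × 28.318 × 39.6² = 22204 N·mm = 22.204 J

22.2 J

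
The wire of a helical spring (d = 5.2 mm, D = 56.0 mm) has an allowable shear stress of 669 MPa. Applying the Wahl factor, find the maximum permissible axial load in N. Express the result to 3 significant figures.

582 N

C = D/d = 56.0/5.2 = 10.7692
K_W = (4C−1)/(4C−4) + 0.615/C = 42.077/39.077 + 0.0571 = 1.1339
τ_max = K·8FD/(πd³) → F_max = τ_allow·πd³/(8DK)
F_max = 669·π·5.2³/(8·56.0·1.1339) = 2.9552e+05/507.98 = 581.76 N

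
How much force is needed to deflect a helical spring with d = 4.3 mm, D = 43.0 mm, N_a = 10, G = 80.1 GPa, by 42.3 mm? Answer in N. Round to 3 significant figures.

182 N

k = Gd⁴/(8D³N_a) = (80.1×10³)(4.3⁴)/(8·43.0³·10) = 4.3054 N/mm
F = k·δ = 4.3054 × 42.3 = 182.12 N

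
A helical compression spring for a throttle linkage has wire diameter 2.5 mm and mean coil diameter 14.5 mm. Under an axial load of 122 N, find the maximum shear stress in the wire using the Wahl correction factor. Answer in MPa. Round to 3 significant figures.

Spring index C = D/d = 14.5/2.5 = 5.8000
K_W = (4C−1)/(4C−4) + 0.615/C = 22.200/19.200 + 0.1060 = 1.2623
τ₀ = 8FD/(πd³) = 8·122·14.5/(π·2.5³) = 14152/49.087 = 288.3 MPa
τ_max = K·τ₀ = 1.2623 × 288.3 = 363.92 MPa

364 MPa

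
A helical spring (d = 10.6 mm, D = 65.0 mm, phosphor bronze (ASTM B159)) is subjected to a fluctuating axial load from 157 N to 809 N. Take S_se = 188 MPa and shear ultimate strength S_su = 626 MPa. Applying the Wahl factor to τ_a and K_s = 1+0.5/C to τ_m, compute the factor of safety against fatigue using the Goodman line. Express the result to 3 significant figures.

C = D/d = 65.0/10.6 = 6.1321; K_W = (4C−1)/(4C−4)+0.615/C = 1.2464; K_s = 1+0.5/C = 1.0815
F_a = (F_max−F_min)/2 = 326 N; F_m = (F_max+F_min)/2 = 483 N
τ_a = K_W·8F_aD/(πd³) = 1.2464 × 45.306 = 56.471 MPa
τ_m = K_s·8F_mD/(πd³) = 1.0815 × 67.125 = 72.598 MPa
Goodman: 1/n_f = τ_a/S_se + τ_m/S_su = 56.471/188 + 72.598/626 = 0.30038 + 0.11597 = 0.41635
n_f = 1/0.41635 = 2.402

2.40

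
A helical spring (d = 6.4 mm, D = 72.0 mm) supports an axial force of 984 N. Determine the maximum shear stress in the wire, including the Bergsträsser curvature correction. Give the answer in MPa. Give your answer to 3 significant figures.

770 MPa

Spring index C = D/d = 72.0/6.4 = 11.2500
K_B = (4C+2)/(4C−3) = 47.000/42.000 = 1.1190
τ₀ = 8FD/(πd³) = 8·984·72.0/(π·6.4³) = 566784/823.55 = 688.22 MPa
τ_max = K·τ₀ = 1.1190 × 688.22 = 770.15 MPa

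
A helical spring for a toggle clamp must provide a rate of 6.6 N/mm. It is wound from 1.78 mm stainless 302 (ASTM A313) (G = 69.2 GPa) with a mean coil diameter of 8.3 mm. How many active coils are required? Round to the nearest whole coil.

N_a = Gd⁴/(8D³k) = (69.2×10³ × 1.78⁴)/(8 × 8.3³ × 6.6)
    = 694682 / 30190.4 = 23.01 → 23 coils

23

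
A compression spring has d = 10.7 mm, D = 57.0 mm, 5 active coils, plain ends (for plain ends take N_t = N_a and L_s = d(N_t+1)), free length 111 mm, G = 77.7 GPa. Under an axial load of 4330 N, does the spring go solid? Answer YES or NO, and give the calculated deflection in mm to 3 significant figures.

NO, δ = 31.5 mm

k = Gd⁴/(8D³N_a) = (77.7×10³)(10.7⁴)/(8·57.0³·5) = 137.49 N/mm
N_t = 5; L_s = 10.7·6 = 64.2 mm; δ_solid = L₀ − L_s = 111 − 64.2 = 46.8 mm
δ = F/k = 4330/137.49 = 31.493 mm
δ < δ_solid → spring does not go solid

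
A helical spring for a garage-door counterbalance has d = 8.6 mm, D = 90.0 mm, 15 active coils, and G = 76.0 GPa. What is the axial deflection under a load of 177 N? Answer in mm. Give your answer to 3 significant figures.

k = Gd⁴/(8D³N_a) = (76.0×10³)(8.6⁴)/(8·90.0³·15) = 4.7522 N/mm
δ = F/k = 177 / 4.7522 = 37.246 mm

37.2 mm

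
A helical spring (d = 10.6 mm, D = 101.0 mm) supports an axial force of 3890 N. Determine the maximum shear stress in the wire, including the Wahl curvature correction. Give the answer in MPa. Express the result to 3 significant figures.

968 MPa

Spring index C = D/d = 101.0/10.6 = 9.5283
K_W = (4C−1)/(4C−4) + 0.615/C = 37.113/34.113 + 0.0645 = 1.1525
τ₀ = 8FD/(πd³) = 8·3890·101.0/(π·10.6³) = 3.14312e+06/3741.7 = 840.03 MPa
τ_max = K·τ₀ = 1.1525 × 840.03 = 968.12 MPa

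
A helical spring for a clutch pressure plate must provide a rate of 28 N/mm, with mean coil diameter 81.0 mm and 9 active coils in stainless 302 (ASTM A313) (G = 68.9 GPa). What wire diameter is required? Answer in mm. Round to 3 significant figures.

d = (8D³N_a·k / G)^(1/4) = (8·81.0³·9·28 / (68.9×10³))^0.25
  = (15550)^0.25 = 11.1669 mm

11.2 mm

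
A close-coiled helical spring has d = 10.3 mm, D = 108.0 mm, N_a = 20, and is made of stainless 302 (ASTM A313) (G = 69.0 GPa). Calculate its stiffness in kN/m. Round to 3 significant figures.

3.85 kN/m

k = Gd⁴/(8D³N_a) = (69.0×10³ × 10.3⁴) / (8 × 108.0³ × 20)
  = 7.76601e+08 / 2.01554e+08 = 3.8531 N/mm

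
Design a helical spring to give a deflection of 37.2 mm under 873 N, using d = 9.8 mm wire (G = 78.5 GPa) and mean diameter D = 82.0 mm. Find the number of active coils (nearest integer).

7

Required rate k = F/δ = 873/37.2 = 23.468 N/mm
N_a = Gd⁴/(8D³k) = (78.5×10³ × 9.8⁴)/(8 × 82.0³ × 23.468)
    = 7.24059e+08 / 1.03515e+08 = 6.995 → 7 coils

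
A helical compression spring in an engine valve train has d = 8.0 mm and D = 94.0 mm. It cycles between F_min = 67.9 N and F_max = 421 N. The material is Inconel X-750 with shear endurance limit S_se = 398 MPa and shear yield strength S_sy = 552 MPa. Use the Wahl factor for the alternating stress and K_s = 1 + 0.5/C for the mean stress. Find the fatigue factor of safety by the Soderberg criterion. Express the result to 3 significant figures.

2.23

C = D/d = 94.0/8.0 = 11.7500; K_W = (4C−1)/(4C−4)+0.615/C = 1.1221; K_s = 1+0.5/C = 1.0426
F_a = (F_max−F_min)/2 = 176.55 N; F_m = (F_max+F_min)/2 = 244.45 N
τ_a = K_W·8F_aD/(πd³) = 1.1221 × 82.54 = 92.619 MPa
τ_m = K_s·8F_mD/(πd³) = 1.0426 × 114.28 = 119.15 MPa
Soderberg: 1/n_f = τ_a/S_se + τ_m/S_sy = 92.619/398 + 119.15/552 = 0.23271 + 0.21585 = 0.44856
n_f = 1/0.44856 = 2.229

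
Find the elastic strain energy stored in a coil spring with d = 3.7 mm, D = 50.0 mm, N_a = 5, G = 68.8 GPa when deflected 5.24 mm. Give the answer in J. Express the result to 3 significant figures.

0.0354 J

k = Gd⁴/(8D³N_a) = (68.8×10³)(3.7⁴)/(8·50.0³·5) = 2.5788 N/mm
U = ½kδ² = 0.5 × 2.5788 × 5.24² = 35.404 N·mm = 0.035404 J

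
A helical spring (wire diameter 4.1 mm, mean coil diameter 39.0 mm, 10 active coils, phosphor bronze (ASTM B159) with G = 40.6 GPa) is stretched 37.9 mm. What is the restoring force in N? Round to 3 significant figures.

91.6 N

k = Gd⁴/(8D³N_a) = (40.6×10³)(4.1⁴)/(8·39.0³·10) = 2.4176 N/mm
F = k·δ = 2.4176 × 37.9 = 91.626 N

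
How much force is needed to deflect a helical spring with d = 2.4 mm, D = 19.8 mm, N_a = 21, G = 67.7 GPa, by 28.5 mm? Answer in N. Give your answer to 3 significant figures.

k = Gd⁴/(8D³N_a) = (67.7×10³)(2.4⁴)/(8·19.8³·21) = 1.7224 N/mm
F = k·δ = 1.7224 × 28.5 = 49.088 N

49.1 N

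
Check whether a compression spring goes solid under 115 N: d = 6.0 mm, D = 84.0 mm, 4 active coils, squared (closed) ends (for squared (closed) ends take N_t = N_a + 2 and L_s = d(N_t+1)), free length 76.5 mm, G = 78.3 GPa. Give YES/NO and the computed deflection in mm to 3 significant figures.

NO, δ = 21.5 mm

k = Gd⁴/(8D³N_a) = (78.3×10³)(6.0⁴)/(8·84.0³·4) = 5.3503 N/mm
N_t = 6; L_s = 6.0·7 = 42 mm; δ_solid = L₀ − L_s = 76.5 − 42 = 34.5 mm
δ = F/k = 115/5.3503 = 21.494 mm
δ < δ_solid → spring does not go solid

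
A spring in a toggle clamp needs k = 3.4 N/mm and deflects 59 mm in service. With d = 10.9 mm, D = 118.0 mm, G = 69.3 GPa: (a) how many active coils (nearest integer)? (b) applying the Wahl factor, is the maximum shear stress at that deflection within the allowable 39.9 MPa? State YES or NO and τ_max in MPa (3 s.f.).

(a) 22 coils; (b) NO, τ_max = 52.5 MPa

N_a = Gd⁴/(8D³k) = (69.3×10³)(10.9⁴)/(8·118.0³·3.4) = 21.89 → N_a = 22
Actual rate k = Gd⁴/(8D³·22) = 3.3828 N/mm
Working load F = kδ = 3.3828·59 = 199.59 N
C = 118.0/10.9 = 10.8257; K_W = (4C−1)/(4C−4)+0.615/C = 1.1331
τ_max = K_W·8FD/(πd³) = 1.1331·46.31 = 52.476 MPa
τ_max > 39.9 MPa → exceeds allowable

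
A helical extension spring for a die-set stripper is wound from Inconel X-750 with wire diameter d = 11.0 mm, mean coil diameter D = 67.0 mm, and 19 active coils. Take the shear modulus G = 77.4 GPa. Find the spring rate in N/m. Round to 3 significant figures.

24800 N/m

k = Gd⁴/(8D³N_a) = (77.4×10³ × 11.0⁴) / (8 × 67.0³ × 19)
  = 1.13321e+09 / 4.5716e+07 = 24.788 N/mm = 24788 N/m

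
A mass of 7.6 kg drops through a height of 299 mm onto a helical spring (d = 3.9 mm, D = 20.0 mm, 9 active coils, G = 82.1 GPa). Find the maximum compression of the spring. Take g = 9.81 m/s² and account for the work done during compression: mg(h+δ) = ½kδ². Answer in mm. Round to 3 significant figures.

39.1 mm

k = Gd⁴/(8D³N_a) = (82.1×10³)(3.9⁴)/(8·20.0³·9) = 32.975 N/mm
W = mg = 7.6 × 9.81 = 74.556 N
½kδ² − Wδ − Wh = 0 → δ = (W + √(W² + 2kWh))/k
δ = (74.556 + √(5558.6 + 1.47015e+06))/32.975 = (74.556 + 1214.8)/32.975 = 39.101 mm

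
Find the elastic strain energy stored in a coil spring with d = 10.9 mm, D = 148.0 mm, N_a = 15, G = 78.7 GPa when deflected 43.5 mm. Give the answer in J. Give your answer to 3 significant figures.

k = Gd⁴/(8D³N_a) = (78.7×10³)(10.9⁴)/(8·148.0³·15) = 2.8557 N/mm
U = ½kδ² = 0.5 × 2.8557 × 43.5² = 2701.9 N·mm = 2.7019 J

2.70 J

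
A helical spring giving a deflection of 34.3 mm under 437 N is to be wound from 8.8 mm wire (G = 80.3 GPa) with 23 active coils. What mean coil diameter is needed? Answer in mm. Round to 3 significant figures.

59.0 mm

Required rate k = F/δ = 437/34.3 = 12.741 N/mm
D = (Gd⁴/(8N_a·k))^(1/3) = (80.3×10³·8.8⁴/(8·23·12.741))^(1/3)
  = (205419)^(1/3) = 59.0039 mm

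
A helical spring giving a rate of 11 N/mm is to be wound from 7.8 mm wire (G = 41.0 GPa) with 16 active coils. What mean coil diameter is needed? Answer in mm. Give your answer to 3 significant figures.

D = (Gd⁴/(8N_a·k))^(1/3) = (41.0×10³·7.8⁴/(8·16·11))^(1/3)
  = (107785)^(1/3) = 47.5905 mm

47.6 mm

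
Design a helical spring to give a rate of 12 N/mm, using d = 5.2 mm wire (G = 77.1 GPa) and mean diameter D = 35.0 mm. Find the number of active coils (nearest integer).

N_a = Gd⁴/(8D³k) = (77.1×10³ × 5.2⁴)/(8 × 35.0³ × 12)
    = 5.63726e+07 / 4.116e+06 = 13.7 → 14 coils

14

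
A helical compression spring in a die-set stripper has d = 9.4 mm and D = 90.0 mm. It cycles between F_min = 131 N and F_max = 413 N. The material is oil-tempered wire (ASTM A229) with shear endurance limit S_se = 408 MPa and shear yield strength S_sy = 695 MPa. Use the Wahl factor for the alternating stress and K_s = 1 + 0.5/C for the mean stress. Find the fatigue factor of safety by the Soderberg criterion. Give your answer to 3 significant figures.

C = D/d = 90.0/9.4 = 9.5745; K_W = (4C−1)/(4C−4)+0.615/C = 1.1517; K_s = 1+0.5/C = 1.0522
F_a = (F_max−F_min)/2 = 141 N; F_m = (F_max+F_min)/2 = 272 N
τ_a = K_W·8F_aD/(πd³) = 1.1517 × 38.906 = 44.808 MPa
τ_m = K_s·8F_mD/(πd³) = 1.0522 × 75.053 = 78.972 MPa
Soderberg: 1/n_f = τ_a/S_se + τ_m/S_sy = 44.808/408 + 78.972/695 = 0.10982 + 0.11363 = 0.22345
n_f = 1/0.22345 = 4.475

4.48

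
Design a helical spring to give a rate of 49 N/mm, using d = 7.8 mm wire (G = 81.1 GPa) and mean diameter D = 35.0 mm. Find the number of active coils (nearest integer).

18

N_a = Gd⁴/(8D³k) = (81.1×10³ × 7.8⁴)/(8 × 35.0³ × 49)
    = 3.00192e+08 / 1.6807e+07 = 17.86 → 18 coils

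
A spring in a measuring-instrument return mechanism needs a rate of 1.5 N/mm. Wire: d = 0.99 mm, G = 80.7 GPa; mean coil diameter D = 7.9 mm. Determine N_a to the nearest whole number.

13

N_a = Gd⁴/(8D³k) = (80.7×10³ × 0.99⁴)/(8 × 7.9³ × 1.5)
    = 77520.1 / 5916.47 = 13.1 → 13 coils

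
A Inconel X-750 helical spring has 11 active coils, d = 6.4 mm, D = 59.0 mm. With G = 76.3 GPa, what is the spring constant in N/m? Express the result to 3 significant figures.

7080 N/m

k = Gd⁴/(8D³N_a) = (76.3×10³ × 6.4⁴) / (8 × 59.0³ × 11)
  = 1.2801e+08 / 1.80734e+07 = 7.0828 N/mm = 7082.8 N/m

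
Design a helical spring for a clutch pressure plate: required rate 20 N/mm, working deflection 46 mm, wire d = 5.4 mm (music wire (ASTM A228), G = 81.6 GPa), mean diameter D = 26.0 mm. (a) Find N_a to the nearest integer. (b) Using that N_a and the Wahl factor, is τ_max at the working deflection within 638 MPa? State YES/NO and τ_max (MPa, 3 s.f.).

N_a = Gd⁴/(8D³k) = (81.6×10³)(5.4⁴)/(8·26.0³·20) = 24.67 → N_a = 25
Actual rate k = Gd⁴/(8D³·25) = 19.739 N/mm
Working load F = kδ = 19.739·46 = 907.97 N
C = 26.0/5.4 = 4.8148; K_W = (4C−1)/(4C−4)+0.615/C = 1.3243
τ_max = K_W·8FD/(πd³) = 1.3243·381.77 = 505.59 MPa
τ_max ≤ 638 MPa → acceptable

(a) 25 coils; (b) YES, τ_max = 506 MPa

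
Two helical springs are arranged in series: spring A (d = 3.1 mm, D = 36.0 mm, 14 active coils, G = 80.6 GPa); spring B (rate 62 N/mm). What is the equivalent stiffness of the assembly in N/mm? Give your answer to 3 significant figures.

1.39 N/mm

k_A = Gd⁴/(8D³N_a) = (80.6×10³)(3.1⁴)/(8·36.0³·14) = 1.4245 N/mm
Series: 1/k_eq = 1/1.4245 + 1/62 = 0.71814; k_eq = 1.3925 N/mm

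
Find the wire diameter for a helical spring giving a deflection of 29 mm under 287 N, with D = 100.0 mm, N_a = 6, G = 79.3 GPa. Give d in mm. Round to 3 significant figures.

8.80 mm

Required rate k = F/δ = 287/29 = 9.8966 N/mm
d = (8D³N_a·k / G)^(1/4) = (8·100.0³·6·9.8966 / (79.3×10³))^0.25
  = (5990.3)^0.25 = 8.7976 mm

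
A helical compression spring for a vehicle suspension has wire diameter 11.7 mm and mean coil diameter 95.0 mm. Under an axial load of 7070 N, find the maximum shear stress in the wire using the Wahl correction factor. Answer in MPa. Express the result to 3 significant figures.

Spring index C = D/d = 95.0/11.7 = 8.1197
K_W = (4C−1)/(4C−4) + 0.615/C = 31.479/28.479 + 0.0757 = 1.1811
τ₀ = 8FD/(πd³) = 8·7070·95.0/(π·11.7³) = 5.3732e+06/5031.6 = 1067.9 MPa
τ_max = K·τ₀ = 1.1811 × 1067.9 = 1261.3 MPa

1260 MPa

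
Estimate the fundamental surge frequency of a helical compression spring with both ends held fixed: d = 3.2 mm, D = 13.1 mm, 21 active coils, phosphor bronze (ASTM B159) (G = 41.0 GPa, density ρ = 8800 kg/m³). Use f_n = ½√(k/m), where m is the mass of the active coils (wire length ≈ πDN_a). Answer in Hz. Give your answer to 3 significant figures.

216 Hz

k = Gd⁴/(8D³N_a) = (41.0×10³)(3.2⁴)/(8·13.1³·21) = 11.383 N/mm = 11383 N/m
Wire length L = πDN_a = π·13.1·21 = 864.25 mm
m = ρ·(πd²/4)·L = 8800 × 8.0425×10⁻⁶ m² × 0.86425 m = 0.061166 kg
f_n = ½√(k/m) = 0.5·√(11383/0.061166) = 0.5·√(1.861e+05) = 215.7 Hz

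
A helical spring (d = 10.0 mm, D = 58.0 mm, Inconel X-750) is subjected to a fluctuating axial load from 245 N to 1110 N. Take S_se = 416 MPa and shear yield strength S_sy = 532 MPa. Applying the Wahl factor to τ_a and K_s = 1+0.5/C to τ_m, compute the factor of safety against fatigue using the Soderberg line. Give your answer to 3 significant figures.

2.51

C = D/d = 58.0/10.0 = 5.8000; K_W = (4C−1)/(4C−4)+0.615/C = 1.2623; K_s = 1+0.5/C = 1.0862
F_a = (F_max−F_min)/2 = 432.5 N; F_m = (F_max+F_min)/2 = 677.5 N
τ_a = K_W·8F_aD/(πd³) = 1.2623 × 63.878 = 80.633 MPa
τ_m = K_s·8F_mD/(πd³) = 1.0862 × 100.06 = 108.69 MPa
Soderberg: 1/n_f = τ_a/S_se + τ_m/S_sy = 80.633/416 + 108.69/532 = 0.19383 + 0.20430 = 0.39813
n_f = 1/0.39813 = 2.512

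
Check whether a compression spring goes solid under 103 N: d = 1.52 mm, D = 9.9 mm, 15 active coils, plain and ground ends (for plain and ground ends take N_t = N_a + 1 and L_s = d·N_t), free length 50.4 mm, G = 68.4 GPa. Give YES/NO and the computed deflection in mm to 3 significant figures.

k = Gd⁴/(8D³N_a) = (68.4×10³)(1.52⁴)/(8·9.9³·15) = 3.1358 N/mm
N_t = 16; L_s = 1.52·16 = 24.32 mm; δ_solid = L₀ − L_s = 50.4 − 24.32 = 26.08 mm
δ = F/k = 103/3.1358 = 32.847 mm
δ ≥ δ_solid → spring goes solid

YES, δ = 32.8 mm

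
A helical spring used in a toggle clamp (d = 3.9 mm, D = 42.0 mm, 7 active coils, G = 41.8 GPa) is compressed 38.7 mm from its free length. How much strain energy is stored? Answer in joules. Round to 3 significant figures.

k = Gd⁴/(8D³N_a) = (41.8×10³)(3.9⁴)/(8·42.0³·7) = 2.3308 N/mm
U = ½kδ² = 0.5 × 2.3308 × 38.7² = 1745.4 N·mm = 1.7454 J

1.75 J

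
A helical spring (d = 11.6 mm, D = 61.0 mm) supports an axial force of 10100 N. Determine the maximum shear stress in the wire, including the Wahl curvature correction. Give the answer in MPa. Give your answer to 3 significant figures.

1300 MPa

Spring index C = D/d = 61.0/11.6 = 5.2586
K_W = (4C−1)/(4C−4) + 0.615/C = 20.034/17.034 + 0.1170 = 1.2931
τ₀ = 8FD/(πd³) = 8·10100·61.0/(π·11.6³) = 4.9288e+06/4903.7 = 1005.1 MPa
τ_max = K·τ₀ = 1.2931 × 1005.1 = 1299.7 MPa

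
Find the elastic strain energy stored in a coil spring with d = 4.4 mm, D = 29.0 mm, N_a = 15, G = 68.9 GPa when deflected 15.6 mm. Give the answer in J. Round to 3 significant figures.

1.07 J

k = Gd⁴/(8D³N_a) = (68.9×10³)(4.4⁴)/(8·29.0³·15) = 8.8238 N/mm
U = ½kδ² = 0.5 × 8.8238 × 15.6² = 1073.7 N·mm = 1.0737 J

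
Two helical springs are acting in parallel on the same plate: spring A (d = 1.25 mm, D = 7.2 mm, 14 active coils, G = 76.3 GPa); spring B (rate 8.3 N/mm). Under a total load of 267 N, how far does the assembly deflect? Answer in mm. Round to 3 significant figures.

k_A = Gd⁴/(8D³N_a) = (76.3×10³)(1.25⁴)/(8·7.2³·14) = 4.456 N/mm
Parallel: k_eq = 4.456 + 8.3 = 12.756 N/mm
δ = F/k_eq = 267/12.756 = 20.931 mm

20.9 mm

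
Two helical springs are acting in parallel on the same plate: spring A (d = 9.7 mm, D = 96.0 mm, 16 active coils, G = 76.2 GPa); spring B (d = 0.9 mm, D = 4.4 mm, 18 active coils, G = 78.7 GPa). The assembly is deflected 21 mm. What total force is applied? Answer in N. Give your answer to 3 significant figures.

213 N

k_A = Gd⁴/(8D³N_a) = (76.2×10³)(9.7⁴)/(8·96.0³·16) = 5.9569 N/mm
k_B = Gd⁴/(8D³N_a) = (78.7×10³)(0.9⁴)/(8·4.4³·18) = 4.2094 N/mm
Parallel: k_eq = 5.9569 + 4.2094 = 10.166 N/mm
F = k_eq·δ = 10.166·21 = 213.49 N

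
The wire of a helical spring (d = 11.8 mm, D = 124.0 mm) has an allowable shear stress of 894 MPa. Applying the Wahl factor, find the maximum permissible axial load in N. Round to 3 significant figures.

C = D/d = 124.0/11.8 = 10.5085
K_W = (4C−1)/(4C−4) + 0.615/C = 41.034/38.034 + 0.0585 = 1.1374
τ_max = K·8FD/(πd³) → F_max = τ_allow·πd³/(8DK)
F_max = 894·π·11.8³/(8·124.0·1.1374) = 4.6146e+06/1128.3 = 4089.9 N

4090 N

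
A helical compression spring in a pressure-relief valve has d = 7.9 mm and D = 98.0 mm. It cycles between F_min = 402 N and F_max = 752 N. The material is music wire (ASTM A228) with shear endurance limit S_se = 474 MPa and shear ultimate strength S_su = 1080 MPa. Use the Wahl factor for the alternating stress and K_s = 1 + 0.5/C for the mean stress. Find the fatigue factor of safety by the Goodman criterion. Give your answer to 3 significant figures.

2.04

C = D/d = 98.0/7.9 = 12.4051; K_W = (4C−1)/(4C−4)+0.615/C = 1.1153; K_s = 1+0.5/C = 1.0403
F_a = (F_max−F_min)/2 = 175 N; F_m = (F_max+F_min)/2 = 577 N
τ_a = K_W·8F_aD/(πd³) = 1.1153 × 88.577 = 98.794 MPa
τ_m = K_s·8F_mD/(πd³) = 1.0403 × 292.05 = 303.82 MPa
Goodman: 1/n_f = τ_a/S_se + τ_m/S_su = 98.794/474 + 303.82/1080 = 0.20843 + 0.28132 = 0.48974
n_f = 1/0.48974 = 2.042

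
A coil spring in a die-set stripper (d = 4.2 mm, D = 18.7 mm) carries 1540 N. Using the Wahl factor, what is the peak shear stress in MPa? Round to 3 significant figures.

Spring index C = D/d = 18.7/4.2 = 4.4524
K_W = (4C−1)/(4C−4) + 0.615/C = 16.810/13.810 + 0.1381 = 1.3554
τ₀ = 8FD/(πd³) = 8·1540·18.7/(π·4.2³) = 230384/232.75 = 989.82 MPa
τ_max = K·τ₀ = 1.3554 × 989.82 = 1341.6 MPa

1340 MPa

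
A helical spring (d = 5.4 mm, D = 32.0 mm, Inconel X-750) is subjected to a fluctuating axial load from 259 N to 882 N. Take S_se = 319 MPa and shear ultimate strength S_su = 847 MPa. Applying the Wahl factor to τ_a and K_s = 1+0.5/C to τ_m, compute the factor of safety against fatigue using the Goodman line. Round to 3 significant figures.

0.987

C = D/d = 32.0/5.4 = 5.9259; K_W = (4C−1)/(4C−4)+0.615/C = 1.2560; K_s = 1+0.5/C = 1.0844
F_a = (F_max−F_min)/2 = 311.5 N; F_m = (F_max+F_min)/2 = 570.5 N
τ_a = K_W·8F_aD/(πd³) = 1.2560 × 161.2 = 202.47 MPa
τ_m = K_s·8F_mD/(πd³) = 1.0844 × 295.23 = 320.14 MPa
Goodman: 1/n_f = τ_a/S_se + τ_m/S_su = 202.47/319 + 320.14/847 = 0.63471 + 0.37797 = 1.0127
n_f = 1/1.0127 = 0.9875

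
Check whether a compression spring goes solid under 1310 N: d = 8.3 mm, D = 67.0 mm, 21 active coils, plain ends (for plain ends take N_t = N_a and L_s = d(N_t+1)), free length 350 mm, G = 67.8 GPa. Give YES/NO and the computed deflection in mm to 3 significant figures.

YES, δ = 206 mm

k = Gd⁴/(8D³N_a) = (67.8×10³)(8.3⁴)/(8·67.0³·21) = 6.3681 N/mm
N_t = 21; L_s = 8.3·22 = 182.6 mm; δ_solid = L₀ − L_s = 350 − 182.6 = 167.4 mm
δ = F/k = 1310/6.3681 = 205.71 mm
δ ≥ δ_solid → spring goes solid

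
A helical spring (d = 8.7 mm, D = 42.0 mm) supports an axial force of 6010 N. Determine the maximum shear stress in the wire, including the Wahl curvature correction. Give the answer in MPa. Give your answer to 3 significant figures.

Spring index C = D/d = 42.0/8.7 = 4.8276
K_W = (4C−1)/(4C−4) + 0.615/C = 18.310/15.310 + 0.1274 = 1.3233
τ₀ = 8FD/(πd³) = 8·6010·42.0/(π·8.7³) = 2.01936e+06/2068.7 = 976.13 MPa
τ_max = K·τ₀ = 1.3233 × 976.13 = 1291.7 MPa

1290 MPa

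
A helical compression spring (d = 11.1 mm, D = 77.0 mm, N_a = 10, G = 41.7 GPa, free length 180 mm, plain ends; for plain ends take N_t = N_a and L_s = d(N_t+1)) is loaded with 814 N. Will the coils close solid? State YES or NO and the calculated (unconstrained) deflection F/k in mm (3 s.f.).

k = Gd⁴/(8D³N_a) = (41.7×10³)(11.1⁴)/(8·77.0³·10) = 17.333 N/mm
N_t = 10; L_s = 11.1·11 = 122.1 mm; δ_solid = L₀ − L_s = 180 − 122.1 = 57.9 mm
δ = F/k = 814/17.333 = 46.963 mm
δ < δ_solid → spring does not go solid

NO, δ = 47.0 mm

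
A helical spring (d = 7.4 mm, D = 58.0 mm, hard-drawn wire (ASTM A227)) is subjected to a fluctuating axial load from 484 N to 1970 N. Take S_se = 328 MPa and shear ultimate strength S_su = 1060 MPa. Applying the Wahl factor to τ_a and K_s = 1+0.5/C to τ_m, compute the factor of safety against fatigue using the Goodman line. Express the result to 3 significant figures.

C = D/d = 58.0/7.4 = 7.8378; K_W = (4C−1)/(4C−4)+0.615/C = 1.1881; K_s = 1+0.5/C = 1.0638
F_a = (F_max−F_min)/2 = 743 N; F_m = (F_max+F_min)/2 = 1227 N
τ_a = K_W·8F_aD/(πd³) = 1.1881 × 270.81 = 321.76 MPa
τ_m = K_s·8F_mD/(πd³) = 1.0638 × 447.22 = 475.75 MPa
Goodman: 1/n_f = τ_a/S_se + τ_m/S_su = 321.76/328 + 475.75/1060 = 0.98098 + 0.44882 = 1.4298
n_f = 1/1.4298 = 0.6994

0.699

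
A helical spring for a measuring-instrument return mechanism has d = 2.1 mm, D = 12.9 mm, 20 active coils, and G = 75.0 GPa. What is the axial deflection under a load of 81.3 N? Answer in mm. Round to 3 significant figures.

k = Gd⁴/(8D³N_a) = (75.0×10³)(2.1⁴)/(8·12.9³·20) = 4.2467 N/mm
δ = F/k = 81.3 / 4.2467 = 19.144 mm

19.1 mm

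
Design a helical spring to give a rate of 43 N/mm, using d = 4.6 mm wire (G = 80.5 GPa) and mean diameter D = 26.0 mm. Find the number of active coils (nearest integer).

N_a = Gd⁴/(8D³k) = (80.5×10³ × 4.6⁴)/(8 × 26.0³ × 43)
    = 3.60435e+07 / 6.04614e+06 = 5.961 → 6 coils

6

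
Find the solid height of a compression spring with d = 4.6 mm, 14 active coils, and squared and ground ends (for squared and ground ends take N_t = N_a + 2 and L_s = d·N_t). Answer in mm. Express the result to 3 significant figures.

squared and ground ends: N_t = N_a + 2 = 14 + 2 = 16
L_s = d·N_t = 4.6 × 16 = 73.6 mm

73.6 mm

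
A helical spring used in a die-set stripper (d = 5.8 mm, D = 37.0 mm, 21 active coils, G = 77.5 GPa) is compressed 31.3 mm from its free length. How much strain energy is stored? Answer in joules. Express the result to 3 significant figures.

5.05 J

k = Gd⁴/(8D³N_a) = (77.5×10³)(5.8⁴)/(8·37.0³·21) = 10.306 N/mm
U = ½kδ² = 0.5 × 10.306 × 31.3² = 5048.4 N·mm = 5.0484 J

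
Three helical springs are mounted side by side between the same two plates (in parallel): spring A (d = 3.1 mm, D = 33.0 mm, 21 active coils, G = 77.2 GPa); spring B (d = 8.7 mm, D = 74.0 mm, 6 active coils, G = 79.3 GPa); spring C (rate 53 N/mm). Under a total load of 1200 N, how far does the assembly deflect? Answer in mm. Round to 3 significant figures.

k_A = Gd⁴/(8D³N_a) = (77.2×10³)(3.1⁴)/(8·33.0³·21) = 1.1809 N/mm
k_B = Gd⁴/(8D³N_a) = (79.3×10³)(8.7⁴)/(8·74.0³·6) = 23.357 N/mm
Parallel: k_eq = 1.1809 + 23.357 + 53 = 77.538 N/mm
δ = F/k_eq = 1200/77.538 = 15.476 mm

15.5 mm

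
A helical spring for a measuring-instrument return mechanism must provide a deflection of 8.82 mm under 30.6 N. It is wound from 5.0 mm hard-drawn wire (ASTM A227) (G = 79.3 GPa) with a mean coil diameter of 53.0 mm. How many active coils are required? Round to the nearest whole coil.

12

Required rate k = F/δ = 30.6/8.82 = 3.4694 N/mm
N_a = Gd⁴/(8D³k) = (79.3×10³ × 5.0⁴)/(8 × 53.0³ × 3.4694)
    = 4.95625e+07 / 4.1321e+06 = 11.99 → 12 coils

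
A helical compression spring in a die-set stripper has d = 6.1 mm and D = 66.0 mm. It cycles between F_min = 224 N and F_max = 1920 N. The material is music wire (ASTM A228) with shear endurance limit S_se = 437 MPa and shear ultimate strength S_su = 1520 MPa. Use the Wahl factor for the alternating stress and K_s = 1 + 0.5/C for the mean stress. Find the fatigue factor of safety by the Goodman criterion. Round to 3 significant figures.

C = D/d = 66.0/6.1 = 10.8197; K_W = (4C−1)/(4C−4)+0.615/C = 1.1332; K_s = 1+0.5/C = 1.0462
F_a = (F_max−F_min)/2 = 848 N; F_m = (F_max+F_min)/2 = 1072 N
τ_a = K_W·8F_aD/(πd³) = 1.1332 × 627.9 = 711.55 MPa
τ_m = K_s·8F_mD/(πd³) = 1.0462 × 793.76 = 830.44 MPa
Goodman: 1/n_f = τ_a/S_se + τ_m/S_su = 711.55/437 + 830.44/1520 = 1.62826 + 0.54634 = 2.1746
n_f = 1/2.1746 = 0.4599

0.460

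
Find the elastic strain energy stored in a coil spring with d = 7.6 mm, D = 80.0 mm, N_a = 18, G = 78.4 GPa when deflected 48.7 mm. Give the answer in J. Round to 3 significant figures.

k = Gd⁴/(8D³N_a) = (78.4×10³)(7.6⁴)/(8·80.0³·18) = 3.5476 N/mm
U = ½kδ² = 0.5 × 3.5476 × 48.7² = 4206.9 N·mm = 4.2069 J

4.21 J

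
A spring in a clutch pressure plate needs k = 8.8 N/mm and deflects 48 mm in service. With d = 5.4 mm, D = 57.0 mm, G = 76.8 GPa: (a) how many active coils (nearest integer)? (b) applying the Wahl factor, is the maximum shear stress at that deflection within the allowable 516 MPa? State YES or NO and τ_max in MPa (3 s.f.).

N_a = Gd⁴/(8D³k) = (76.8×10³)(5.4⁴)/(8·57.0³·8.8) = 5.009 → N_a = 5
Actual rate k = Gd⁴/(8D³·5) = 8.8156 N/mm
Working load F = kδ = 8.8156·48 = 423.15 N
C = 57.0/5.4 = 10.5556; K_W = (4C−1)/(4C−4)+0.615/C = 1.1368
τ_max = K_W·8FD/(πd³) = 1.1368·390.06 = 443.4 MPa
τ_max ≤ 516 MPa → acceptable

(a) 5 coils; (b) YES, τ_max = 443 MPa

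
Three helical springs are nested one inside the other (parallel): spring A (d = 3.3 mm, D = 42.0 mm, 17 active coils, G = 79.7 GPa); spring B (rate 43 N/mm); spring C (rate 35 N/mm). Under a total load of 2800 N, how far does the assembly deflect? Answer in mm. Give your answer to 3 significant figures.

35.5 mm

k_A = Gd⁴/(8D³N_a) = (79.7×10³)(3.3⁴)/(8·42.0³·17) = 0.93805 N/mm
Parallel: k_eq = 0.93805 + 43 + 35 = 78.938 N/mm
δ = F/k_eq = 2800/78.938 = 35.471 mm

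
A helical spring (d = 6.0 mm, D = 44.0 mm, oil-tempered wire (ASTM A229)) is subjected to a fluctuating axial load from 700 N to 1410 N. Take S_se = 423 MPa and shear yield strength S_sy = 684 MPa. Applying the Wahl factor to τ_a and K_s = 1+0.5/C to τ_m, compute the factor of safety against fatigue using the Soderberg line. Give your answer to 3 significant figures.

C = D/d = 44.0/6.0 = 7.3333; K_W = (4C−1)/(4C−4)+0.615/C = 1.2023; K_s = 1+0.5/C = 1.0682
F_a = (F_max−F_min)/2 = 355 N; F_m = (F_max+F_min)/2 = 1055 N
τ_a = K_W·8F_aD/(πd³) = 1.2023 × 184.15 = 221.4 MPa
τ_m = K_s·8F_mD/(πd³) = 1.0682 × 547.26 = 584.57 MPa
Soderberg: 1/n_f = τ_a/S_se + τ_m/S_sy = 221.4/423 + 584.57/684 = 0.52340 + 0.85463 = 1.378
n_f = 1/1.378 = 0.7257

0.726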